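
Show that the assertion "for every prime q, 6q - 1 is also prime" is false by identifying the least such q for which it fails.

q = 11

q = 2: 6q - 1 = 11, prime.
q = 3: 6q - 1 = 17, prime.
q = 5: 6q - 1 = 29, prime.
q = 7: 6q - 1 = 41, prime.
q = 11: 6q - 1 = 65 = 5 × 13, not prime.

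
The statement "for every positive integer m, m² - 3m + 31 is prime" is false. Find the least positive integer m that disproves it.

m = 4

A counterexample is any positive integer m such that m² - 3m + 31 is not prime; we check each in order.
For m = 1, 2, 3 the conclusion holds.
m = 4: m² - 3m + 31 = 35 = 5 × 7, composite.
Hence m = 4 is a counterexample.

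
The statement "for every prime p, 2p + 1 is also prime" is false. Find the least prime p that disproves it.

p = 2: 2p + 1 = 5, prime.
p = 3: 2p + 1 = 7, prime.
p = 5: 2p + 1 = 11, prime.
p = 7: 2p + 1 = 15 = 3 × 5, not prime.
So p = 7 is the smallest counterexample.

p = 7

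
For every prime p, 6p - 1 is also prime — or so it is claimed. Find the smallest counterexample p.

p = 11

Check each prime p in order until 6p - 1 is not prime.
The first 4 eligible values, up to p = 7, all satisfy the conclusion.
p = 11: 6p - 1 = 65 = 5 × 13, not prime.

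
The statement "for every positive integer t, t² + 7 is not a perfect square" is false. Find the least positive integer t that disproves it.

For t = 1, 2 the conclusion holds.
t = 3: 3² + 7 = 16 = 4², a perfect square.

t = 3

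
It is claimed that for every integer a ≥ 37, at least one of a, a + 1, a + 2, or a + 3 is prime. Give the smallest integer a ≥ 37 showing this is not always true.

We need the least integer a ≥ 37 for which a, a + 1, a + 2, a + 3 are all composite.
For a = 37, 38, 39, 40, …, 45, 46, 47 the conclusion holds.
a = 48: 48 = 2 × 24; 49 = 7 × 7; 50 = 2 × 25; 51 = 3 × 17 — all composite.
Thus a = 48 disproves the claim, and no smaller a works.

a = 48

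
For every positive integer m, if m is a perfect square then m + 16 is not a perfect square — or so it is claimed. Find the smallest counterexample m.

We need the least positive integer m for which m is a perfect square but m + 16 is a perfect square.
For m = 1, 4 the conclusion holds.
m = 9: 9 = 3² and 9 + 16 = 25 = 5².
So m = 9 is the smallest counterexample.

m = 9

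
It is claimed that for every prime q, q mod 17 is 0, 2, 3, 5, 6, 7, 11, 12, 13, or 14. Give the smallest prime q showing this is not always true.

q = 43

The first 13 eligible values, up to q = 41, all satisfy the conclusion.
q = 43: 43 mod 17 = 9 — not in {0, 2, 3, 5, 6, 7, 11, 12, 13, 14}.
Hence q = 43 is a counterexample.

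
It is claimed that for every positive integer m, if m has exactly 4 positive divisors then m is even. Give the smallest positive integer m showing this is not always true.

m = 15

m = 6: divisors of 6: 1, 2, 3, 6; 6 is even.
m = 8: divisors of 8: 1, 2, 4, 8; 8 is even.
m = 10: divisors of 10: 1, 2, 5, 10; 10 is even.
m = 14: divisors of 14: 1, 2, 7, 14; 14 is even.
m = 15: divisors of 15: 1, 3, 5, 15; 15 is odd.
Hence m = 15 is a counterexample.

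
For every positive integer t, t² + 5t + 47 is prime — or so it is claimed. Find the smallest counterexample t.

We need the least positive integer t for which t² + 5t + 47 is not prime.
For t = 1, 2, 3, 4, …, 35, 36, 37 the conclusion holds.
t = 38: t² + 5t + 47 = 1681 = 41 × 41, composite.
Hence t = 38 is a counterexample.

t = 38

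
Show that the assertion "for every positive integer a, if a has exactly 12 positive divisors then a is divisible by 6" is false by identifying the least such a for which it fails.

a = 140

A counterexample is any positive integer a such that a has exactly 12 positive divisors but a is not divisible by 6; we check each in order.
The first 8 eligible values, up to a = 132, all satisfy the conclusion.
a = 140: τ(140) = 12; 140 mod 6 = 2.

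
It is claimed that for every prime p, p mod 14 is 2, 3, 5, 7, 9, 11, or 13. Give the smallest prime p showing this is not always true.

A counterexample is any prime p such that the claim fails; we check each in order.
For p = 2, 3, 5, 7, 11, 13, 17, 19, 23 the conclusion holds.
p = 29: 29 mod 14 = 1 — not in {2, 3, 5, 7, 9, 11, 13}.

p = 29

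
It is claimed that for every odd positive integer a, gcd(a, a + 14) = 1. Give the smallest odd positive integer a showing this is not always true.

a = 7

We need the least odd positive integer a for which gcd(a, a + 14) > 1.
For a = 1, 3, 5 the conclusion holds.
a = 7: gcd(7, 21) = 7.
So a = 7 is the smallest counterexample.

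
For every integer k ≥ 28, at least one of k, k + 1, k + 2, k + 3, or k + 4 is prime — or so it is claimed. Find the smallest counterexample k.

k = 32

Check each integer k ≥ 28 in order until k, k + 1, k + 2, k + 3, k + 4 are all composite.
The first 4 eligible values, up to k = 31, all satisfy the conclusion.
k = 32: 32 = 2 × 16; 33 = 3 × 11; 34 = 2 × 17; 35 = 5 × 7; 36 = 2 × 18 — all composite.
Hence k = 32 is a counterexample.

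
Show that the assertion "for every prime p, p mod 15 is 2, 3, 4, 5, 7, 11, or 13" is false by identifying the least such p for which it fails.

p = 23

A counterexample is any prime p such that the claim fails; we check each in order.
For p = 2, 3, 5, 7, 11, 13, 17, 19 the conclusion holds.
p = 23: 23 mod 15 = 8 — not in {2, 3, 4, 5, 7, 11, 13}.
Hence p = 23 is a counterexample.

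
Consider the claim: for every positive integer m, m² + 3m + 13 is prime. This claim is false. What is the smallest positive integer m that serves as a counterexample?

Check each positive integer m in order until m² + 3m + 13 is not prime.
For m = 1, 2, 3, 4, 5, 6, 7, 8 the conclusion holds.
m = 9: m² + 3m + 13 = 121 = 11 × 11, composite.

m = 9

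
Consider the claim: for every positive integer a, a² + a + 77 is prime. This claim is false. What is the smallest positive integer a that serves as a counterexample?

a = 6

A counterexample is any positive integer a such that a² + a + 77 is not prime; we check each in order.
For a = 1, 2, 3, 4, 5 the conclusion holds.
a = 6: a² + a + 77 = 119 = 7 × 17, composite.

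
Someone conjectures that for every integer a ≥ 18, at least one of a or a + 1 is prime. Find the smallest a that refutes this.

a = 18: 19 is prime.
a = 19: 19 is prime.
a = 20: 20 = 2 × 10; 21 = 3 × 7 — both composite.

a = 20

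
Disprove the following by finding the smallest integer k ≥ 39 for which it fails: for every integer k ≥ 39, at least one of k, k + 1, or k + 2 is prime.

k = 44

For k = 39, 40, 41, 42, 43 the conclusion holds.
k = 44: 44 = 2 × 22; 45 = 3 × 15; 46 = 2 × 23 — all composite.
Hence k = 44 is a counterexample.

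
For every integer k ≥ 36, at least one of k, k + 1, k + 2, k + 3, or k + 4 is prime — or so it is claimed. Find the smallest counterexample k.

k = 48

We need the least integer k ≥ 36 for which k, k + 1, k + 2, k + 3, k + 4 are all composite.
For k = 36, 37, 38, 39, …, 45, 46, 47 the conclusion holds.
k = 48: 48 = 2 × 24; 49 = 7 × 7; 50 = 2 × 25; 51 = 3 × 17; 52 = 2 × 26 — all composite.
Thus k = 48 disproves the claim, and no smaller k works.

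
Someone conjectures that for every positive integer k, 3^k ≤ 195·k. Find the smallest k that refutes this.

The first 6 eligible values, up to k = 6, all satisfy the conclusion.
k = 7: 3^k = 2187 and 195·k = 1365, so 2187 > 1365.
Thus k = 7 disproves the claim, and no smaller k works.

k = 7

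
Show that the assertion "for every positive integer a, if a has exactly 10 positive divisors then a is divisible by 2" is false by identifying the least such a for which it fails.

a = 405

The first 9 eligible values, up to a = 368, all satisfy the conclusion.
a = 405: τ(405) = 10; 405 mod 2 = 1.
So a = 405 is the smallest counterexample.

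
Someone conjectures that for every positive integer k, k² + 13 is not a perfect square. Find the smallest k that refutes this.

k = 6

Check each positive integer k in order until k² + 13 is a perfect square.
For k = 1, 2, 3, 4, 5 the conclusion holds.
k = 6: 6² + 13 = 49 = 7², a perfect square.
Hence k = 6 is a counterexample.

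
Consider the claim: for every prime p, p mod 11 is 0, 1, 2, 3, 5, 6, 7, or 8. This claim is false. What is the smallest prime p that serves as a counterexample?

p = 31

For p = 2, 3, 5, 7, 11, 13, 17, 19, 23, 29 the conclusion holds.
p = 31: 31 mod 11 = 9 — not in {0, 1, 2, 3, 5, 6, 7, 8}.
Hence p = 31 is a counterexample.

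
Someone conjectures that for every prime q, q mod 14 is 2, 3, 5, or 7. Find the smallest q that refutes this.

A counterexample is any prime q such that the claim fails; we check each in order.
The first 4 eligible values, up to q = 7, all satisfy the conclusion.
q = 11: 11 mod 14 = 11 — not in {2, 3, 5, 7}.
So q = 11 is the smallest counterexample.

q = 11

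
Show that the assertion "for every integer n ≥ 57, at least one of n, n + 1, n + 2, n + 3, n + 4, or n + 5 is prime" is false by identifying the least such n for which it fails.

For n = 57, 58, 59, 60, …, 87, 88, 89 the conclusion holds.
n = 90: 90 = 2 × 45; 91 = 7 × 13; 92 = 2 × 46; 93 = 3 × 31; 94 = 2 × 47; 95 = 5 × 19 — all composite.
Hence n = 90 is a counterexample.

n = 90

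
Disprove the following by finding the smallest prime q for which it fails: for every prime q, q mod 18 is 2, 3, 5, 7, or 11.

q = 13

A counterexample is any prime q such that the claim fails; we check each in order.
For q = 2, 3, 5, 7, 11 the conclusion holds.
q = 13: 13 mod 18 = 13 — not in {2, 3, 5, 7, 11}.
Hence q = 13 is a counterexample.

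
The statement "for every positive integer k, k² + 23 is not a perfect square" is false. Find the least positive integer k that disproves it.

For k = 1, 2, 3, 4, 5, 6, 7, 8, 9, 10 the conclusion holds.
k = 11: 11² + 23 = 144 = 12², a perfect square.

k = 11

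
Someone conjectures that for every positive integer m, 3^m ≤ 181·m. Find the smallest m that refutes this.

m = 7

Check each positive integer m in order until 3^m > 181·m.
m = 1: 3^m = 3 and 181·m = 181, so 3 ≤ 181.
m = 2: 3^m = 9 and 181·m = 362, so 9 ≤ 362.
m = 3: 3^m = 27 and 181·m = 543, so 27 ≤ 543.
m = 4: 3^m = 81 and 181·m = 724, so 81 ≤ 724.
m = 5: 3^m = 243 and 181·m = 905, so 243 ≤ 905.
m = 6: 3^m = 729 and 181·m = 1086, so 729 ≤ 1086.
m = 7: 3^m = 2187 and 181·m = 1267, so 2187 > 1267.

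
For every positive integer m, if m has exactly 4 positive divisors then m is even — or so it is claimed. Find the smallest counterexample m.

A counterexample is any positive integer m such that m has exactly 4 positive divisors but m is odd; we check each in order.
For m = 6, 8, 10, 14 the conclusion holds.
m = 15: divisors of 15: 1, 3, 5, 15; 15 is odd.

m = 15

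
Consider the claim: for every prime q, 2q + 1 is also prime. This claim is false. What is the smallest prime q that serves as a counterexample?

A counterexample is any prime q such that 2q + 1 is not prime; we check each in order.
q = 2: 2q + 1 = 5, prime.
q = 3: 2q + 1 = 7, prime.
q = 5: 2q + 1 = 11, prime.
q = 7: 2q + 1 = 15 = 3 × 5, not prime.

q = 7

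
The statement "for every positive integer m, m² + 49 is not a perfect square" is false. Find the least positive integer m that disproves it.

We need the least positive integer m for which m² + 49 is a perfect square.
The first 23 eligible values, up to m = 23, all satisfy the conclusion.
m = 24: 24² + 49 = 625 = 25², a perfect square.
Thus m = 24 disproves the claim, and no smaller m works.

m = 24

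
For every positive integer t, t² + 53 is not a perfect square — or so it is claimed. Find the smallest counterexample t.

For t = 1, 2, 3, 4, …, 23, 24, 25 the conclusion holds.
t = 26: 26² + 53 = 729 = 27², a perfect square.
Hence t = 26 is a counterexample.

t = 26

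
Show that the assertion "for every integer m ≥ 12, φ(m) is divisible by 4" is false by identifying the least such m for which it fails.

m = 14

For m = 12, 13 the conclusion holds.
m = 14: φ(14) = 6; 6 mod 4 = 2.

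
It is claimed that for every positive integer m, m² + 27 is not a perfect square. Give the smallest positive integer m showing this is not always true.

m = 3

We need the least positive integer m for which m² + 27 is a perfect square.
For m = 1, 2 the conclusion holds.
m = 3: 3² + 27 = 36 = 6², a perfect square.
Hence m = 3 is a counterexample.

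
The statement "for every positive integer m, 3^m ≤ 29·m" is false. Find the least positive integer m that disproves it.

m = 5

A counterexample is any positive integer m such that 3^m > 29·m; we check each in order.
m = 1: 3^m = 3 and 29·m = 29, so 3 ≤ 29.
m = 2: 3^m = 9 and 29·m = 58, so 9 ≤ 58.
m = 3: 3^m = 27 and 29·m = 87, so 27 ≤ 87.
m = 4: 3^m = 81 and 29·m = 116, so 81 ≤ 116.
m = 5: 3^m = 243 and 29·m = 145, so 243 > 145.
So m = 5 is the smallest counterexample.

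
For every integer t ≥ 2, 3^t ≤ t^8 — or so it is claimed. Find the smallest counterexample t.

Check each integer t ≥ 2 in order until 3^t > t^8.
For t = 2, 3, 4, 5, …, 20, 21, 22 the conclusion holds.
t = 23: 3^t = 94143178827 and t^8 = 78310985281, so 94143178827 > 78310985281.
Hence t = 23 is a counterexample.

t = 23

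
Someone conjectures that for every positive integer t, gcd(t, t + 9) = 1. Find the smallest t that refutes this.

t = 3

We need the least positive integer t for which gcd(t, t + 9) > 1.
t = 1: gcd(1, 10) = 1.
t = 2: gcd(2, 11) = 1.
t = 3: gcd(3, 12) = 3.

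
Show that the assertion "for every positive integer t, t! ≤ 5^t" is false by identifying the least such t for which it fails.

We need the least positive integer t for which t! > 5^t.
For t = 1, 2, 3, 4, …, 9, 10, 11 the conclusion holds.
t = 12: t! = 479001600 and 5^t = 244140625, so 479001600 > 244140625.
Hence t = 12 is a counterexample.

t = 12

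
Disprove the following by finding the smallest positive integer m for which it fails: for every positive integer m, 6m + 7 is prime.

m = 3

For m = 1, 2 the conclusion holds.
m = 3: 6m + 7 = 25 = 5 × 5, composite.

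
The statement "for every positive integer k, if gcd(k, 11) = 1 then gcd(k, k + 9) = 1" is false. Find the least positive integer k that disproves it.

We need the least positive integer k for which gcd(k, 11) = 1 but gcd(k, k + 9) > 1.
For k = 1, 2 the conclusion holds.
k = 3: gcd(3, 12) = 3.
So k = 3 is the smallest counterexample.

k = 3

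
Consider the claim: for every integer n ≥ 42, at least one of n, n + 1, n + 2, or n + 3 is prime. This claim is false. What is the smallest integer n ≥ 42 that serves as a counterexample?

n = 48

Check each integer n ≥ 42 in order until n, n + 1, n + 2, n + 3 are all composite.
The first 6 eligible values, up to n = 47, all satisfy the conclusion.
n = 48: 48 = 2 × 24; 49 = 7 × 7; 50 = 2 × 25; 51 = 3 × 17 — all composite.
Hence n = 48 is a counterexample.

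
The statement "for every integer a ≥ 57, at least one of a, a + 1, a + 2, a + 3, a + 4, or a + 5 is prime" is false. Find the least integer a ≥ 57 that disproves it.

a = 90

For a = 57, 58, 59, 60, …, 87, 88, 89 the conclusion holds.
a = 90: 90 = 2 × 45; 91 = 7 × 13; 92 = 2 × 46; 93 = 3 × 31; 94 = 2 × 47; 95 = 5 × 19 — all composite.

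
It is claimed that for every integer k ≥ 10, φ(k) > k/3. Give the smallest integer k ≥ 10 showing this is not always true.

k = 12

We need the least integer k ≥ 10 for which the claim fails.
For k = 10, 11 the conclusion holds.
k = 12: φ(12) = 4 and 12/3 = 4, so φ(12) ≤ 12/3.
Thus k = 12 disproves the claim, and no smaller k works.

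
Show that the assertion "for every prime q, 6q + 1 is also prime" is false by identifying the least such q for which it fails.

q = 2: 6q + 1 = 13, prime.
q = 3: 6q + 1 = 19, prime.
q = 5: 6q + 1 = 31, prime.
q = 7: 6q + 1 = 43, prime.
q = 11: 6q + 1 = 67, prime.
q = 13: 6q + 1 = 79, prime.
q = 17: 6q + 1 = 103, prime.
q = 19: 6q + 1 = 115 = 5 × 23, not prime.
Hence q = 19 is a counterexample.

q = 19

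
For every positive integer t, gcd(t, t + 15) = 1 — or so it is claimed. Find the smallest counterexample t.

t = 3

We need the least positive integer t for which gcd(t, t + 15) > 1.
For t = 1, 2 the conclusion holds.
t = 3: gcd(3, 18) = 3.
So t = 3 is the smallest counterexample.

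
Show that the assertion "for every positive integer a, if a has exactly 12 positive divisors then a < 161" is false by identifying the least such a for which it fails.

a = 198

Check each positive integer a in order until a has exactly 12 positive divisors but the claim fails.
The first 12 eligible values, up to a = 160, all satisfy the conclusion.
a = 198: τ(198) = 12; 198 ≥ 161.
So a = 198 is the smallest counterexample.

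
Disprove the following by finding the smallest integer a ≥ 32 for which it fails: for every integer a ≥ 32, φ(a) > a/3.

a = 36

Check each integer a ≥ 32 in order until the claim fails.
a = 32: φ(32) = 16 and 32/3 = 32/3, so φ(32) > 32/3.
a = 33: φ(33) = 20 and 33/3 = 11, so φ(33) > 33/3.
a = 34: φ(34) = 16 and 34/3 = 34/3, so φ(34) > 34/3.
a = 35: φ(35) = 24 and 35/3 = 35/3, so φ(35) > 35/3.
a = 36: φ(36) = 12 and 36/3 = 12, so φ(36) ≤ 36/3.
So a = 36 is the smallest counterexample.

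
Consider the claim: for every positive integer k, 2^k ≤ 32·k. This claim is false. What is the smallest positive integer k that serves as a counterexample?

k = 1: 2^k = 2 and 32·k = 32, so 2 ≤ 32.
k = 2: 2^k = 4 and 32·k = 64, so 4 ≤ 64.
k = 3: 2^k = 8 and 32·k = 96, so 8 ≤ 96.
k = 4: 2^k = 16 and 32·k = 128, so 16 ≤ 128.
k = 5: 2^k = 32 and 32·k = 160, so 32 ≤ 160.
k = 6: 2^k = 64 and 32·k = 192, so 64 ≤ 192.
k = 7: 2^k = 128 and 32·k = 224, so 128 ≤ 224.
k = 8: 2^k = 256 and 32·k = 256, so 256 ≤ 256.
k = 9: 2^k = 512 and 32·k = 288, so 512 > 288.

k = 9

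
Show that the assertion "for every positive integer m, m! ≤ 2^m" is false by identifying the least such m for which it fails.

m = 1: m! = 1 and 2^m = 2, so 1 ≤ 2.
m = 2: m! = 2 and 2^m = 4, so 2 ≤ 4.
m = 3: m! = 6 and 2^m = 8, so 6 ≤ 8.
m = 4: m! = 24 and 2^m = 16, so 24 > 16.

m = 4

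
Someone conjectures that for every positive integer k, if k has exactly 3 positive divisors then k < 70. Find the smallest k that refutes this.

A counterexample is any positive integer k such that k has exactly 3 positive divisors but the claim fails; we check each in order.
The first 4 eligible values, up to k = 49, all satisfy the conclusion.
k = 121: τ(121) = 3; 121 ≥ 70.

k = 121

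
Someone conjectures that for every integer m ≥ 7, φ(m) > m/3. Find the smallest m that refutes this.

A counterexample is any integer m ≥ 7 such that the claim fails; we check each in order.
For m = 7, 8, 9, 10, 11 the conclusion holds.
m = 12: φ(12) = 4 and 12/3 = 4, so φ(12) ≤ 12/3.
Hence m = 12 is a counterexample.

m = 12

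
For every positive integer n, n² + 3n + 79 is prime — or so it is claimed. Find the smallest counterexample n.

n = 5

Check each positive integer n in order until n² + 3n + 79 is not prime.
n = 1: n² + 3n + 79 = 83, prime.
n = 2: n² + 3n + 79 = 89, prime.
n = 3: n² + 3n + 79 = 97, prime.
n = 4: n² + 3n + 79 = 107, prime.
n = 5: n² + 3n + 79 = 119 = 7 × 17, composite.
Hence n = 5 is a counterexample.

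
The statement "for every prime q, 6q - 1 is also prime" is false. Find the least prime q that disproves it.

q = 11

A counterexample is any prime q such that 6q - 1 is not prime; we check each in order.
The first 4 eligible values, up to q = 7, all satisfy the conclusion.
q = 11: 6q - 1 = 65 = 5 × 13, not prime.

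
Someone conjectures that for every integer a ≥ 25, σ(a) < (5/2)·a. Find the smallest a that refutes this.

The first 11 eligible values, up to a = 35, all satisfy the conclusion.
a = 36: σ(36) = 91; 91 ≥ 90.
So a = 36 is the smallest counterexample.

a = 36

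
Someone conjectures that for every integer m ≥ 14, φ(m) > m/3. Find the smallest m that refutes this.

A counterexample is any integer m ≥ 14 such that the claim fails; we check each in order.
For m = 14, 15, 16, 17 the conclusion holds.
m = 18: φ(18) = 6 and 18/3 = 6, so φ(18) ≤ 18/3.
Hence m = 18 is a counterexample.

m = 18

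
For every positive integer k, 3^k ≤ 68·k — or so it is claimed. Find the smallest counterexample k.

k = 6

k = 1: 3^k = 3 and 68·k = 68, so 3 ≤ 68.
k = 2: 3^k = 9 and 68·k = 136, so 9 ≤ 136.
k = 3: 3^k = 27 and 68·k = 204, so 27 ≤ 204.
k = 4: 3^k = 81 and 68·k = 272, so 81 ≤ 272.
k = 5: 3^k = 243 and 68·k = 340, so 243 ≤ 340.
k = 6: 3^k = 729 and 68·k = 408, so 729 > 408.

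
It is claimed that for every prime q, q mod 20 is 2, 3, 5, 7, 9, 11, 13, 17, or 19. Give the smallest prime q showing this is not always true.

Check each prime q in order until the claim fails.
For q = 2, 3, 5, 7, …, 29, 31, 37 the conclusion holds.
q = 41: 41 mod 20 = 1 — not in {2, 3, 5, 7, 9, 11, 13, 17, 19}.
Thus q = 41 disproves the claim, and no smaller q works.

q = 41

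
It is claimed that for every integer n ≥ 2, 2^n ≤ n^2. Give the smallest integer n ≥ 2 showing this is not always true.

n = 5

We need the least integer n ≥ 2 for which 2^n > n^2.
n = 2: 2^n = 4 and n^2 = 4, so 4 ≤ 4.
n = 3: 2^n = 8 and n^2 = 9, so 8 ≤ 9.
n = 4: 2^n = 16 and n^2 = 16, so 16 ≤ 16.
n = 5: 2^n = 32 and n^2 = 25, so 32 > 25.
So n = 5 is the smallest counterexample.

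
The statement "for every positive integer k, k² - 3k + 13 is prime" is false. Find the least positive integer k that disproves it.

Check each positive integer k in order until k² - 3k + 13 is not prime.
The first 11 eligible values, up to k = 11, all satisfy the conclusion.
k = 12: k² - 3k + 13 = 121 = 11 × 11, composite.

k = 12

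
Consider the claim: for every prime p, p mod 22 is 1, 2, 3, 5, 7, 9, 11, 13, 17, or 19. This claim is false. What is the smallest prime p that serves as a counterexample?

We need the least prime p for which the claim fails.
For p = 2, 3, 5, 7, …, 23, 29, 31 the conclusion holds.
p = 37: 37 mod 22 = 15 — not in {1, 2, 3, 5, 7, 9, 11, 13, 17, 19}.
So p = 37 is the smallest counterexample.

p = 37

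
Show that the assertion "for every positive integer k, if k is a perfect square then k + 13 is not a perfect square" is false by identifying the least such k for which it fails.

A counterexample is any positive integer k such that k is a perfect square but k + 13 is a perfect square; we check each in order.
The first 5 eligible values, up to k = 25, all satisfy the conclusion.
k = 36: 36 = 6² and 36 + 13 = 49 = 7².

k = 36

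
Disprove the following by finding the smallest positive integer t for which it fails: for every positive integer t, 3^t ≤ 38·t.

t = 1: 3^t = 3 and 38·t = 38, so 3 ≤ 38.
t = 2: 3^t = 9 and 38·t = 76, so 9 ≤ 76.
t = 3: 3^t = 27 and 38·t = 114, so 27 ≤ 114.
t = 4: 3^t = 81 and 38·t = 152, so 81 ≤ 152.
t = 5: 3^t = 243 and 38·t = 190, so 243 > 190.
So t = 5 is the smallest counterexample.

t = 5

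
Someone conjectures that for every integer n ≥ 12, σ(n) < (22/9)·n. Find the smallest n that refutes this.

n = 24

We need the least integer n ≥ 12 for which the claim fails.
For n = 12, 13, 14, 15, …, 21, 22, 23 the conclusion holds.
n = 24: σ(24) = 60; 60 ≥ 176/3.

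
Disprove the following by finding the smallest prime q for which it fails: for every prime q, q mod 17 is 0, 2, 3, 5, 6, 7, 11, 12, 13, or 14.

q = 43

For q = 2, 3, 5, 7, …, 31, 37, 41 the conclusion holds.
q = 43: 43 mod 17 = 9 — not in {0, 2, 3, 5, 6, 7, 11, 12, 13, 14}.
Hence q = 43 is a counterexample.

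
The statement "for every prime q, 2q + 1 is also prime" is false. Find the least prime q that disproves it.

q = 7

We need the least prime q for which 2q + 1 is not prime.
q = 2: 2q + 1 = 5, prime.
q = 3: 2q + 1 = 7, prime.
q = 5: 2q + 1 = 11, prime.
q = 7: 2q + 1 = 15 = 3 × 5, not prime.
Thus q = 7 disproves the claim, and no smaller q works.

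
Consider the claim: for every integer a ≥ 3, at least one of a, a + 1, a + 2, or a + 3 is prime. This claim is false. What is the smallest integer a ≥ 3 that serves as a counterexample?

A counterexample is any integer a ≥ 3 such that a, a + 1, a + 2, a + 3 are all composite; we check each in order.
The first 21 eligible values, up to a = 23, all satisfy the conclusion.
a = 24: 24 = 2 × 12; 25 = 5 × 5; 26 = 2 × 13; 27 = 3 × 9 — all composite.

a = 24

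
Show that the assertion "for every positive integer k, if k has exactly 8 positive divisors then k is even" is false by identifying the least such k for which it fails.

A counterexample is any positive integer k such that k has exactly 8 positive divisors but k is odd; we check each in order.
The first 12 eligible values, up to k = 104, all satisfy the conclusion.
k = 105: divisors of 105: 1, 3, 5, 7, 15, 21, 35, 105; 105 is odd.
So k = 105 is the smallest counterexample.

k = 105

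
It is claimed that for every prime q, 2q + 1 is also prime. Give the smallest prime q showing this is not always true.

q = 7

For q = 2, 3, 5 the conclusion holds.
q = 7: 2q + 1 = 15 = 3 × 5, not prime.
Thus q = 7 disproves the claim, and no smaller q works.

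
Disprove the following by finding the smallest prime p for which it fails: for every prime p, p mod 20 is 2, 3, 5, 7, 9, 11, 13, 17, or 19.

p = 41

A counterexample is any prime p such that the claim fails; we check each in order.
For p = 2, 3, 5, 7, …, 29, 31, 37 the conclusion holds.
p = 41: 41 mod 20 = 1 — not in {2, 3, 5, 7, 9, 11, 13, 17, 19}.
So p = 41 is the smallest counterexample.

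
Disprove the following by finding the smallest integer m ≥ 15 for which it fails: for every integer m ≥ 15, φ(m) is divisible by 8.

For m = 15, 16, 17 the conclusion holds.
m = 18: φ(18) = 6; 6 mod 8 = 6.

m = 18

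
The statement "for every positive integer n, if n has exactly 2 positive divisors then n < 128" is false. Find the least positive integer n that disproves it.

Check each positive integer n in order until n has exactly 2 positive divisors but the claim fails.
The first 31 eligible values, up to n = 127, all satisfy the conclusion.
n = 131: τ(131) = 2; 131 ≥ 128.

n = 131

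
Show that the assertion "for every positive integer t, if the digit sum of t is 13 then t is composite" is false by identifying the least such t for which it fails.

t = 49: digit sum 13; 49 is composite.
t = 58: digit sum 13; 58 is composite.
t = 67: digit sum 13; 67 is prime, not composite.
Hence t = 67 is a counterexample.

t = 67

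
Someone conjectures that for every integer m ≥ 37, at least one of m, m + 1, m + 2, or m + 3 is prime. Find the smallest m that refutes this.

Check each integer m ≥ 37 in order until m, m + 1, m + 2, m + 3 are all composite.
For m = 37, 38, 39, 40, …, 45, 46, 47 the conclusion holds.
m = 48: 48 = 2 × 24; 49 = 7 × 7; 50 = 2 × 25; 51 = 3 × 17 — all composite.

m = 48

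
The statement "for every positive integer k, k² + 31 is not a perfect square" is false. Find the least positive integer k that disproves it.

k = 15

The first 14 eligible values, up to k = 14, all satisfy the conclusion.
k = 15: 15² + 31 = 256 = 16², a perfect square.
Hence k = 15 is a counterexample.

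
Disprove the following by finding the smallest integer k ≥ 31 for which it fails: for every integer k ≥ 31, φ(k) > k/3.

Check each integer k ≥ 31 in order until the claim fails.
For k = 31, 32, 33, 34, 35 the conclusion holds.
k = 36: φ(36) = 12 and 36/3 = 12, so φ(36) ≤ 36/3.
Hence k = 36 is a counterexample.

k = 36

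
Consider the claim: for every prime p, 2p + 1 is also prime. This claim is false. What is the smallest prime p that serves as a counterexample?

A counterexample is any prime p such that 2p + 1 is not prime; we check each in order.
p = 2: 2p + 1 = 5, prime.
p = 3: 2p + 1 = 7, prime.
p = 5: 2p + 1 = 11, prime.
p = 7: 2p + 1 = 15 = 3 × 5, not prime.
So p = 7 is the smallest counterexample.

p = 7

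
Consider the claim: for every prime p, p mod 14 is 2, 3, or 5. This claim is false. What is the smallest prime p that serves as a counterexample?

Check each prime p in order until the claim fails.
For p = 2, 3, 5 the conclusion holds.
p = 7: 7 mod 14 = 7 — not in {2, 3, 5}.

p = 7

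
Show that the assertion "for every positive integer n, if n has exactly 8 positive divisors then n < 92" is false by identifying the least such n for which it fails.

n = 102

We need the least positive integer n for which n has exactly 8 positive divisors but the claim fails.
The first 10 eligible values, up to n = 88, all satisfy the conclusion.
n = 102: τ(102) = 8; 102 ≥ 92.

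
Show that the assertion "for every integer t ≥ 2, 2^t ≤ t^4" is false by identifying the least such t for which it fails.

t = 17

We need the least integer t ≥ 2 for which 2^t > t^4.
For t = 2, 3, 4, 5, …, 14, 15, 16 the conclusion holds.
t = 17: 2^t = 131072 and t^4 = 83521, so 131072 > 83521.
Hence t = 17 is a counterexample.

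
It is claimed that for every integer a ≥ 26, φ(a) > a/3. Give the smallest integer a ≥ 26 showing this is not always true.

a = 30

We need the least integer a ≥ 26 for which the claim fails.
a = 26: φ(26) = 12 and 26/3 = 26/3, so φ(26) > 26/3.
a = 27: φ(27) = 18 and 27/3 = 9, so φ(27) > 27/3.
a = 28: φ(28) = 12 and 28/3 = 28/3, so φ(28) > 28/3.
a = 29: φ(29) = 28 and 29/3 = 29/3, so φ(29) > 29/3.
a = 30: φ(30) = 8 and 30/3 = 10, so φ(30) ≤ 30/3.
Hence a = 30 is a counterexample.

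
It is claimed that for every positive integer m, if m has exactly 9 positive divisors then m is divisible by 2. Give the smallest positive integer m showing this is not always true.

m = 225

For m = 36, 100, 196 the conclusion holds.
m = 225: τ(225) = 9; 225 mod 2 = 1.
So m = 225 is the smallest counterexample.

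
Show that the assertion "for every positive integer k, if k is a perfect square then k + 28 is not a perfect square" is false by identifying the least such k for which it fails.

k = 36

We need the least positive integer k for which k is a perfect square but k + 28 is a perfect square.
For k = 1, 4, 9, 16, 25 the conclusion holds.
k = 36: 36 = 6² and 36 + 28 = 64 = 8².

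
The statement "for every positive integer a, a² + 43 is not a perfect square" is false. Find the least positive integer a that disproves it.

A counterexample is any positive integer a such that a² + 43 is a perfect square; we check each in order.
For a = 1, 2, 3, 4, …, 18, 19, 20 the conclusion holds.
a = 21: 21² + 43 = 484 = 22², a perfect square.

a = 21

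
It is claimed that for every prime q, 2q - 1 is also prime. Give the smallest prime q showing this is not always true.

Check each prime q in order until 2q - 1 is not prime.
q = 2: 2q - 1 = 3, prime.
q = 3: 2q - 1 = 5, prime.
q = 5: 2q - 1 = 9 = 3 × 3, not prime.

q = 5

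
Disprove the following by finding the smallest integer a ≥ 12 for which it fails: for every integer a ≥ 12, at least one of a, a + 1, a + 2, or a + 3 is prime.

a = 24

We need the least integer a ≥ 12 for which a, a + 1, a + 2, a + 3 are all composite.
For a = 12, 13, 14, 15, …, 21, 22, 23 the conclusion holds.
a = 24: 24 = 2 × 12; 25 = 5 × 5; 26 = 2 × 13; 27 = 3 × 9 — all composite.
Hence a = 24 is a counterexample.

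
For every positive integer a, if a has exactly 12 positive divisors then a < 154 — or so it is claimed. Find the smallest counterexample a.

a = 156

We need the least positive integer a for which a has exactly 12 positive divisors but the claim fails.
For a = 60, 72, 84, 90, 96, 108, 126, 132, 140, 150 the conclusion holds.
a = 156: τ(156) = 12; 156 ≥ 154.
Hence a = 156 is a counterexample.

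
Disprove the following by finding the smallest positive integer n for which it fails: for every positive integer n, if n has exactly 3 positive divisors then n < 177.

n = 289

We need the least positive integer n for which n has exactly 3 positive divisors but the claim fails.
The first 6 eligible values, up to n = 169, all satisfy the conclusion.
n = 289: τ(289) = 3; 289 ≥ 177.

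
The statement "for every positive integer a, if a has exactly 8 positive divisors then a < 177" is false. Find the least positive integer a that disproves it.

a = 182

Check each positive integer a in order until a has exactly 8 positive divisors but the claim fails.
The first 25 eligible values, up to a = 174, all satisfy the conclusion.
a = 182: τ(182) = 8; 182 ≥ 177.
So a = 182 is the smallest counterexample.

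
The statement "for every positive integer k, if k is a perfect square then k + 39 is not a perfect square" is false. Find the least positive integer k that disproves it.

k = 25

The first 4 eligible values, up to k = 16, all satisfy the conclusion.
k = 25: 25 = 5² and 25 + 39 = 64 = 8².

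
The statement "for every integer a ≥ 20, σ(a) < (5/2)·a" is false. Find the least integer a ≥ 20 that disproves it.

a = 24

A counterexample is any integer a ≥ 20 such that the claim fails; we check each in order.
a = 20: σ(20) = 42; 42 < 50.
a = 21: σ(21) = 32; 32 < 105/2.
a = 22: σ(22) = 36; 36 < 55.
a = 23: σ(23) = 24; 24 < 115/2.
a = 24: σ(24) = 60; 60 ≥ 60.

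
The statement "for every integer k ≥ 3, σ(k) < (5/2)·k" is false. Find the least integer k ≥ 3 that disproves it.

We need the least integer k ≥ 3 for which the claim fails.
For k = 3, 4, 5, 6, …, 21, 22, 23 the conclusion holds.
k = 24: σ(24) = 60; 60 ≥ 60.
Hence k = 24 is a counterexample.

k = 24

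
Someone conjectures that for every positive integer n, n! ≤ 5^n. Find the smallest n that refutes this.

n = 12

Check each positive integer n in order until n! > 5^n.
The first 11 eligible values, up to n = 11, all satisfy the conclusion.
n = 12: n! = 479001600 and 5^n = 244140625, so 479001600 > 244140625.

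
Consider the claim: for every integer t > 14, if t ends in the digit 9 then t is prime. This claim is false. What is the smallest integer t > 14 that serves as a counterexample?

t = 39

We need the least integer t > 14 for which t ends in the digit 9 but t is not prime.
t = 19: 19 ends in 9 and is prime.
t = 29: 29 ends in 9 and is prime.
t = 39: 39 ends in 9; 39 = 3 × 13, composite.
Hence t = 39 is a counterexample.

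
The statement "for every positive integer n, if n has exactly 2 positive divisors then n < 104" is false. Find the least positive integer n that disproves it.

For n = 2, 3, 5, 7, …, 97, 101, 103 the conclusion holds.
n = 107: τ(107) = 2; 107 ≥ 104.

n = 107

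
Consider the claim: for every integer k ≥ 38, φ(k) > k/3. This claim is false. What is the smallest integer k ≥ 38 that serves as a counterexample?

k = 42

A counterexample is any integer k ≥ 38 such that the claim fails; we check each in order.
For k = 38, 39, 40, 41 the conclusion holds.
k = 42: φ(42) = 12 and 42/3 = 14, so φ(42) ≤ 42/3.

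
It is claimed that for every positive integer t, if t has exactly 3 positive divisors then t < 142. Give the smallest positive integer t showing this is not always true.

t = 169

We need the least positive integer t for which t has exactly 3 positive divisors but the claim fails.
For t = 4, 9, 25, 49, 121 the conclusion holds.
t = 169: τ(169) = 3; 169 ≥ 142.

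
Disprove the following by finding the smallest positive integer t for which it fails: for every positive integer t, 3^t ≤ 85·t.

t = 6

For t = 1, 2, 3, 4, 5 the conclusion holds.
t = 6: 3^t = 729 and 85·t = 510, so 729 > 510.
Thus t = 6 disproves the claim, and no smaller t works.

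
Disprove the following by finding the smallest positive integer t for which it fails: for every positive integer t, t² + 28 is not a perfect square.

A counterexample is any positive integer t such that t² + 28 is a perfect square; we check each in order.
The first 5 eligible values, up to t = 5, all satisfy the conclusion.
t = 6: 6² + 28 = 64 = 8², a perfect square.
Hence t = 6 is a counterexample.

t = 6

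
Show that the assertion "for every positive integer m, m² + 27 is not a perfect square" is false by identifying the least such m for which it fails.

m = 3

For m = 1, 2 the conclusion holds.
m = 3: 3² + 27 = 36 = 6², a perfect square.
Hence m = 3 is a counterexample.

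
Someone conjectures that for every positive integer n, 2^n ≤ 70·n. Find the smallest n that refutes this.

n = 10

The first 9 eligible values, up to n = 9, all satisfy the conclusion.
n = 10: 2^n = 1024 and 70·n = 700, so 1024 > 700.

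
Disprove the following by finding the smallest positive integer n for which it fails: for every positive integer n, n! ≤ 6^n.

For n = 1, 2, 3, 4, …, 11, 12, 13 the conclusion holds.
n = 14: n! = 87178291200 and 6^n = 78364164096, so 87178291200 > 78364164096.
So n = 14 is the smallest counterexample.

n = 14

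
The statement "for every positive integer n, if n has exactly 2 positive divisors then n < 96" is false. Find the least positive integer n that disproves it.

n = 97

A counterexample is any positive integer n such that n has exactly 2 positive divisors but the claim fails; we check each in order.
For n = 2, 3, 5, 7, …, 79, 83, 89 the conclusion holds.
n = 97: τ(97) = 2; 97 ≥ 96.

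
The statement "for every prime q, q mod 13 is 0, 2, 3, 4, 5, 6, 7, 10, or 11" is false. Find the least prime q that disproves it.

q = 47

We need the least prime q for which the claim fails.
For q = 2, 3, 5, 7, …, 37, 41, 43 the conclusion holds.
q = 47: 47 mod 13 = 8 — not in {0, 2, 3, 4, 5, 6, 7, 10, 11}.
Thus q = 47 disproves the claim, and no smaller q works.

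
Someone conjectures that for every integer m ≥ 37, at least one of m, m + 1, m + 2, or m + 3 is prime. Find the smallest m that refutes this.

A counterexample is any integer m ≥ 37 such that m, m + 1, m + 2, m + 3 are all composite; we check each in order.
For m = 37, 38, 39, 40, …, 45, 46, 47 the conclusion holds.
m = 48: 48 = 2 × 24; 49 = 7 × 7; 50 = 2 × 25; 51 = 3 × 17 — all composite.
Thus m = 48 disproves the claim, and no smaller m works.

m = 48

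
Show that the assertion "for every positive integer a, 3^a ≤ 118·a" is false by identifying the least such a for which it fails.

a = 6

A counterexample is any positive integer a such that 3^a > 118·a; we check each in order.
The first 5 eligible values, up to a = 5, all satisfy the conclusion.
a = 6: 3^a = 729 and 118·a = 708, so 729 > 708.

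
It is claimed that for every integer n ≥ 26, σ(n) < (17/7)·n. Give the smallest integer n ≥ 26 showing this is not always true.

n = 36

Check each integer n ≥ 26 in order until the claim fails.
The first 10 eligible values, up to n = 35, all satisfy the conclusion.
n = 36: σ(36) = 91; 91 ≥ 612/7.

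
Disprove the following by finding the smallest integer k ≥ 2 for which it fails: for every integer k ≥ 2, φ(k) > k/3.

k = 6

Check each integer k ≥ 2 in order until the claim fails.
For k = 2, 3, 4, 5 the conclusion holds.
k = 6: φ(6) = 2 and 6/3 = 2, so φ(6) ≤ 6/3.
Hence k = 6 is a counterexample.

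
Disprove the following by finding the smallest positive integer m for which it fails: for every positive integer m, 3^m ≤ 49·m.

A counterexample is any positive integer m such that 3^m > 49·m; we check each in order.
m = 1: 3^m = 3 and 49·m = 49, so 3 ≤ 49.
m = 2: 3^m = 9 and 49·m = 98, so 9 ≤ 98.
m = 3: 3^m = 27 and 49·m = 147, so 27 ≤ 147.
m = 4: 3^m = 81 and 49·m = 196, so 81 ≤ 196.
m = 5: 3^m = 243 and 49·m = 245, so 243 ≤ 245.
m = 6: 3^m = 729 and 49·m = 294, so 729 > 294.

m = 6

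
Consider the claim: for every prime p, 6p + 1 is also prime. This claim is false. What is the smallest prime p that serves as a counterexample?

p = 19

p = 2: 6p + 1 = 13, prime.
p = 3: 6p + 1 = 19, prime.
p = 5: 6p + 1 = 31, prime.
p = 7: 6p + 1 = 43, prime.
p = 11: 6p + 1 = 67, prime.
p = 13: 6p + 1 = 79, prime.
p = 17: 6p + 1 = 103, prime.
p = 19: 6p + 1 = 115 = 5 × 23, not prime.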